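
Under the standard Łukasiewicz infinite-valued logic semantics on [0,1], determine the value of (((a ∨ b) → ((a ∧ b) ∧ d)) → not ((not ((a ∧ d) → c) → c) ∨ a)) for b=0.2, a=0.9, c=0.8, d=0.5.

0.70

(a ∨ b) = max(0.9, 0.2) = 0.9
(a ∧ b) = min(0.9, 0.2) = 0.2
((a ∧ b) ∧ d) = min(0.2, 0.5) = 0.2
((a ∨ b) → ((a ∧ b) ∧ d)): min(1, 1 − 0.9 + 0.2) = 0.3
(a ∧ d) = min(0.9, 0.5) = 0.5
((a ∧ d) → c): min(1, 1 − 0.5 + 0.8) = 1
not ((a ∧ d) → c): Łukasiewicz ¬ gives 1 − 1 = 0
(not ((a ∧ d) → c) → c): min(1, 1 − 0 + 0.8) = 1
((not ((a ∧ d) → c) → c) ∨ a) = max(1, 0.9) = 1
not ((not ((a ∧ d) → c) → c) ∨ a): Łukasiewicz ¬ gives 1 − 1 = 0
(((a ∨ b) → ((a ∧ b) ∧ d)) → not ((not ((a ∧ d) → c) → c) ∨ a)): min(1, 1 − 0.3 + 0) = 0.7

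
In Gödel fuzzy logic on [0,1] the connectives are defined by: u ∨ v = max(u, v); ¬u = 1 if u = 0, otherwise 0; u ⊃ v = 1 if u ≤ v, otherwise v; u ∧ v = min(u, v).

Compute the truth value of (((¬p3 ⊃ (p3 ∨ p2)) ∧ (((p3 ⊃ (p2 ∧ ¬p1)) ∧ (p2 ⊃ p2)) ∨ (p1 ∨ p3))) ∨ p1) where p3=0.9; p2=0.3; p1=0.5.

0.90

¬p3: Gödel ¬ of 0.9 = 0 (operand ≠ 0)
(p3 ∨ p2) = max(0.9, 0.3) = 0.9
(¬p3 ⊃ (p3 ∨ p2)): 0 ≤ 0.9, so result = 1
¬p1: Gödel ¬ of 0.5 = 0 (operand ≠ 0)
(p2 ∧ ¬p1) = min(0.3, 0) = 0
(p3 ⊃ (p2 ∧ ¬p1)): 0.9 > 0, so result = 0
(p2 ⊃ p2): 0.3 ≤ 0.3, so result = 1
((p3 ⊃ (p2 ∧ ¬p1)) ∧ (p2 ⊃ p2)) = min(0, 1) = 0
(p1 ∨ p3) = max(0.5, 0.9) = 0.9
(((p3 ⊃ (p2 ∧ ¬p1)) ∧ (p2 ⊃ p2)) ∨ (p1 ∨ p3)) = max(0, 0.9) = 0.9
((¬p3 ⊃ (p3 ∨ p2)) ∧ (((p3 ⊃ (p2 ∧ ¬p1)) ∧ (p2 ⊃ p2)) ∨ (p1 ∨ p3))) = min(1, 0.9) = 0.9
(((¬p3 ⊃ (p3 ∨ p2)) ∧ (((p3 ⊃ (p2 ∧ ¬p1)) ∧ (p2 ⊃ p2)) ∨ (p1 ∨ p3))) ∨ p1) = max(0.9, 0.5) = 0.9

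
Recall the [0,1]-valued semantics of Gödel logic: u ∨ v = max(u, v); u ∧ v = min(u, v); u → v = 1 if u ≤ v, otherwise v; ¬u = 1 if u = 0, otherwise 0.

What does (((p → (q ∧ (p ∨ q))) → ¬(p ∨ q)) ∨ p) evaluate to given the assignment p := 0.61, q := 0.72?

0.61

(p ∨ q) = max(0.61, 0.72) = 0.72
(q ∧ (p ∨ q)) = min(0.72, 0.72) = 0.72
(p → (q ∧ (p ∨ q))): 0.61 ≤ 0.72, so result = 1
(p ∨ q) = max(0.61, 0.72) = 0.72
¬(p ∨ q): Gödel ¬ of 0.72 = 0 (operand ≠ 0)
((p → (q ∧ (p ∨ q))) → ¬(p ∨ q)): 1 > 0, so result = 0
(((p → (q ∧ (p ∨ q))) → ¬(p ∨ q)) ∨ p) = max(0, 0.61) = 0.61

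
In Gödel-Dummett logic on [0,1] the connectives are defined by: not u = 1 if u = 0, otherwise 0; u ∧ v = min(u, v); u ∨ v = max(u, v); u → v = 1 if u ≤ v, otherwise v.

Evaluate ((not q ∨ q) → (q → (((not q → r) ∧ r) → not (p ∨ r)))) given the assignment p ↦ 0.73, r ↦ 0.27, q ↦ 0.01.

0.00

not q: Gödel ¬ of 0.01 = 0 (operand ≠ 0)
(not q ∨ q) = max(0, 0.01) = 0.01
not q: Gödel ¬ of 0.01 = 0 (operand ≠ 0)
(not q → r): 0 ≤ 0.27, so result = 1
((not q → r) ∧ r) = min(1, 0.27) = 0.27
(p ∨ r) = max(0.73, 0.27) = 0.73
not (p ∨ r): Gödel ¬ of 0.73 = 0 (operand ≠ 0)
(((not q → r) ∧ r) → not (p ∨ r)): 0.27 > 0, so result = 0
(q → (((not q → r) ∧ r) → not (p ∨ r))): 0.01 > 0, so result = 0
((not q ∨ q) → (q → (((not q → r) ∧ r) → not (p ∨ r)))): 0.01 > 0, so result = 0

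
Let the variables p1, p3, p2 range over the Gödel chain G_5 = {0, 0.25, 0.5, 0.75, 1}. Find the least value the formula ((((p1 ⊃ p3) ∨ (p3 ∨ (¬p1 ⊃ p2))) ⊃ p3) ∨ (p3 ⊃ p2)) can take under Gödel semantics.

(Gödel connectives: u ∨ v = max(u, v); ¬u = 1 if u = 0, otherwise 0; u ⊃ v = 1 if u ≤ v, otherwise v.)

The minimum is attained at p1 = 0, p3 = 0.25, p2 = 0:
  (p1 ⊃ p3): 0 ≤ 0.25, so result = 1
  ¬p1: Gödel ¬ of 0 = 1 (operand is 0)
  (¬p1 ⊃ p2): 1 > 0, so result = 0
  (p3 ∨ (¬p1 ⊃ p2)) = max(0.25, 0) = 0.25
  ((p1 ⊃ p3) ∨ (p3 ∨ (¬p1 ⊃ p2))) = max(1, 0.25) = 1
  (((p1 ⊃ p3) ∨ (p3 ∨ (¬p1 ⊃ p2))) ⊃ p3): 1 > 0.25, so result = 0.25
  (p3 ⊃ p2): 0.25 > 0, so result = 0
  ((((p1 ⊃ p3) ∨ (p3 ∨ (¬p1 ⊃ p2))) ⊃ p3) ∨ (p3 ⊃ p2)) = max(0.25, 0) = 0.25
Checking all 125 assignments confirms none give a value below 0.25.

0.25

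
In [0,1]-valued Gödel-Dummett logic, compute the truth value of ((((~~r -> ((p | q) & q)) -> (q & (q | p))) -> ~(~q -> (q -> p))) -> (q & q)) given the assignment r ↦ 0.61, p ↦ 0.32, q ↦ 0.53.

1.00

~r: Gödel ¬ of 0.61 = 0 (operand ≠ 0)
~~r: Gödel ¬ of 0 = 1 (operand is 0)
(p | q) = max(0.32, 0.53) = 0.53
((p | q) & q) = min(0.53, 0.53) = 0.53
(~~r -> ((p | q) & q)): 1 > 0.53, so result = 0.53
(q | p) = max(0.53, 0.32) = 0.53
(q & (q | p)) = min(0.53, 0.53) = 0.53
((~~r -> ((p | q) & q)) -> (q & (q | p))): 0.53 ≤ 0.53, so result = 1
~q: Gödel ¬ of 0.53 = 0 (operand ≠ 0)
(q -> p): 0.53 > 0.32, so result = 0.32
(~q -> (q -> p)): 0 ≤ 0.32, so result = 1
~(~q -> (q -> p)): Gödel ¬ of 1 = 0 (operand ≠ 0)
(((~~r -> ((p | q) & q)) -> (q & (q | p))) -> ~(~q -> (q -> p))): 1 > 0, so result = 0
(q & q) = min(0.53, 0.53) = 0.53
((((~~r -> ((p | q) & q)) -> (q & (q | p))) -> ~(~q -> (q -> p))) -> (q & q)): 0 ≤ 0.53, so result = 1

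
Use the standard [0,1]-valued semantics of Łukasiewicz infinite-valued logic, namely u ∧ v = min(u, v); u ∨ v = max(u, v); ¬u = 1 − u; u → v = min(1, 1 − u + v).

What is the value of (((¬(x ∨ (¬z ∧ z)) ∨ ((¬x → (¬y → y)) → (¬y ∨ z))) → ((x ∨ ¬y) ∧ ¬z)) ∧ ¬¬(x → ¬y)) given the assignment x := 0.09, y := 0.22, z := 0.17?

¬z: Łukasiewicz ¬ gives 1 − 0.17 = 0.83
(¬z ∧ z) = min(0.83, 0.17) = 0.17
(x ∨ (¬z ∧ z)) = max(0.09, 0.17) = 0.17
¬(x ∨ (¬z ∧ z)): Łukasiewicz ¬ gives 1 − 0.17 = 0.83
¬x: Łukasiewicz ¬ gives 1 − 0.09 = 0.91
¬y: Łukasiewicz ¬ gives 1 − 0.22 = 0.78
(¬y → y): min(1, 1 − 0.78 + 0.22) = 0.44
(¬x → (¬y → y)): min(1, 1 − 0.91 + 0.44) = 0.53
¬y: Łukasiewicz ¬ gives 1 − 0.22 = 0.78
(¬y ∨ z) = max(0.78, 0.17) = 0.78
((¬x → (¬y → y)) → (¬y ∨ z)): min(1, 1 − 0.53 + 0.78) = 1
(¬(x ∨ (¬z ∧ z)) ∨ ((¬x → (¬y → y)) → (¬y ∨ z))) = max(0.83, 1) = 1
¬y: Łukasiewicz ¬ gives 1 − 0.22 = 0.78
(x ∨ ¬y) = max(0.09, 0.78) = 0.78
¬z: Łukasiewicz ¬ gives 1 − 0.17 = 0.83
((x ∨ ¬y) ∧ ¬z) = min(0.78, 0.83) = 0.78
((¬(x ∨ (¬z ∧ z)) ∨ ((¬x → (¬y → y)) → (¬y ∨ z))) → ((x ∨ ¬y) ∧ ¬z)): min(1, 1 − 1 + 0.78) = 0.78
¬y: Łukasiewicz ¬ gives 1 − 0.22 = 0.78
(x → ¬y): min(1, 1 − 0.09 + 0.78) = 1
¬(x → ¬y): Łukasiewicz ¬ gives 1 − 1 = 0
¬¬(x → ¬y): Łukasiewicz ¬ gives 1 − 0 = 1
(((¬(x ∨ (¬z ∧ z)) ∨ ((¬x → (¬y → y)) → (¬y ∨ z))) → ((x ∨ ¬y) ∧ ¬z)) ∧ ¬¬(x → ¬y)) = min(0.78, 1) = 0.78

0.78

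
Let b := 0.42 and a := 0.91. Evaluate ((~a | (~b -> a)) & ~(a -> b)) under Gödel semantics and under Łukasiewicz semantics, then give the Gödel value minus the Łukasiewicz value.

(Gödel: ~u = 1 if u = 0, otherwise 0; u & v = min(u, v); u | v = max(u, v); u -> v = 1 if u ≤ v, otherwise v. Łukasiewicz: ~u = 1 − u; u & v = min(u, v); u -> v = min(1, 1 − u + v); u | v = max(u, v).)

Gödel evaluation:
  ~a: Gödel ¬ of 0.91 = 0 (operand ≠ 0)
  ~b: Gödel ¬ of 0.42 = 0 (operand ≠ 0)
  (~b -> a): 0 ≤ 0.91, so result = 1
  (~a | (~b -> a)) = max(0, 1) = 1
  (a -> b): 0.91 > 0.42, so result = 0.42
  ~(a -> b): Gödel ¬ of 0.42 = 0 (operand ≠ 0)
  ((~a | (~b -> a)) & ~(a -> b)) = min(1, 0) = 0
  Gödel value = 0
Łukasiewicz evaluation:
  ~a: Łukasiewicz ¬ gives 1 − 0.91 = 0.09
  ~b: Łukasiewicz ¬ gives 1 − 0.42 = 0.58
  (~b -> a): min(1, 1 − 0.58 + 0.91) = 1
  (~a | (~b -> a)) = max(0.09, 1) = 1
  (a -> b): min(1, 1 − 0.91 + 0.42) = 0.51
  ~(a -> b): Łukasiewicz ¬ gives 1 − 0.51 = 0.49
  ((~a | (~b -> a)) & ~(a -> b)) = min(1, 0.49) = 0.49
  Łukasiewicz value = 0.49
Difference: 0 − 0.49 = -0.49

-0.49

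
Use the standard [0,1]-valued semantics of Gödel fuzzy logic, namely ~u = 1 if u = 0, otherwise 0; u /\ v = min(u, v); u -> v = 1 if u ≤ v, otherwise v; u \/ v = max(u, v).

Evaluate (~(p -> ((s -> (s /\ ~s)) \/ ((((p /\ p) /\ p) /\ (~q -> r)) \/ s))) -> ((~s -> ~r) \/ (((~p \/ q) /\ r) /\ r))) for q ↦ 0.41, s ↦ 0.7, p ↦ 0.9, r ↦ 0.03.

1.00

~s: Gödel ¬ of 0.7 = 0 (operand ≠ 0)
(s /\ ~s) = min(0.7, 0) = 0
(s -> (s /\ ~s)): 0.7 > 0, so result = 0
(p /\ p) = min(0.9, 0.9) = 0.9
((p /\ p) /\ p) = min(0.9, 0.9) = 0.9
~q: Gödel ¬ of 0.41 = 0 (operand ≠ 0)
(~q -> r): 0 ≤ 0.03, so result = 1
(((p /\ p) /\ p) /\ (~q -> r)) = min(0.9, 1) = 0.9
((((p /\ p) /\ p) /\ (~q -> r)) \/ s) = max(0.9, 0.7) = 0.9
((s -> (s /\ ~s)) \/ ((((p /\ p) /\ p) /\ (~q -> r)) \/ s)) = max(0, 0.9) = 0.9
(p -> ((s -> (s /\ ~s)) \/ ((((p /\ p) /\ p) /\ (~q -> r)) \/ s))): 0.9 ≤ 0.9, so result = 1
~(p -> ((s -> (s /\ ~s)) \/ ((((p /\ p) /\ p) /\ (~q -> r)) \/ s))): Gödel ¬ of 1 = 0 (operand ≠ 0)
~s: Gödel ¬ of 0.7 = 0 (operand ≠ 0)
~r: Gödel ¬ of 0.03 = 0 (operand ≠ 0)
(~s -> ~r): 0 ≤ 0, so result = 1
~p: Gödel ¬ of 0.9 = 0 (operand ≠ 0)
(~p \/ q) = max(0, 0.41) = 0.41
((~p \/ q) /\ r) = min(0.41, 0.03) = 0.03
(((~p \/ q) /\ r) /\ r) = min(0.03, 0.03) = 0.03
((~s -> ~r) \/ (((~p \/ q) /\ r) /\ r)) = max(1, 0.03) = 1
(~(p -> ((s -> (s /\ ~s)) \/ ((((p /\ p) /\ p) /\ (~q -> r)) \/ s))) -> ((~s -> ~r) \/ (((~p \/ q) /\ r) /\ r))): 0 ≤ 1, so result = 1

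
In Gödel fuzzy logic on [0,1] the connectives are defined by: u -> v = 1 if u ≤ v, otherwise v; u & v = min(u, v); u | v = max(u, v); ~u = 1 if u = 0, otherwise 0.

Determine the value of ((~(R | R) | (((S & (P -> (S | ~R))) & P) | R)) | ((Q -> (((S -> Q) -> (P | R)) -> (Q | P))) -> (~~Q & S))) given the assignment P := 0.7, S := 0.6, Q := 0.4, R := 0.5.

0.60

(R | R) = max(0.5, 0.5) = 0.5
~(R | R): Gödel ¬ of 0.5 = 0 (operand ≠ 0)
~R: Gödel ¬ of 0.5 = 0 (operand ≠ 0)
(S | ~R) = max(0.6, 0) = 0.6
(P -> (S | ~R)): 0.7 > 0.6, so result = 0.6
(S & (P -> (S | ~R))) = min(0.6, 0.6) = 0.6
((S & (P -> (S | ~R))) & P) = min(0.6, 0.7) = 0.6
(((S & (P -> (S | ~R))) & P) | R) = max(0.6, 0.5) = 0.6
(~(R | R) | (((S & (P -> (S | ~R))) & P) | R)) = max(0, 0.6) = 0.6
(S -> Q): 0.6 > 0.4, so result = 0.4
(P | R) = max(0.7, 0.5) = 0.7
((S -> Q) -> (P | R)): 0.4 ≤ 0.7, so result = 1
(Q | P) = max(0.4, 0.7) = 0.7
(((S -> Q) -> (P | R)) -> (Q | P)): 1 > 0.7, so result = 0.7
(Q -> (((S -> Q) -> (P | R)) -> (Q | P))): 0.4 ≤ 0.7, so result = 1
~Q: Gödel ¬ of 0.4 = 0 (operand ≠ 0)
~~Q: Gödel ¬ of 0 = 1 (operand is 0)
(~~Q & S) = min(1, 0.6) = 0.6
((Q -> (((S -> Q) -> (P | R)) -> (Q | P))) -> (~~Q & S)): 1 > 0.6, so result = 0.6
((~(R | R) | (((S & (P -> (S | ~R))) & P) | R)) | ((Q -> (((S -> Q) -> (P | R)) -> (Q | P))) -> (~~Q & S))) = max(0.6, 0.6) = 0.6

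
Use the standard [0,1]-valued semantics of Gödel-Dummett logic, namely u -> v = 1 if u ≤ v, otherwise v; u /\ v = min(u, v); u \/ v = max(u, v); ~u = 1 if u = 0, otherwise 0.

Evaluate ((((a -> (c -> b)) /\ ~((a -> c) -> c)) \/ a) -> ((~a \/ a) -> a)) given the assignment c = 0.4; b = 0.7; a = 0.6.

(c -> b): 0.4 ≤ 0.7, so result = 1
(a -> (c -> b)): 0.6 ≤ 1, so result = 1
(a -> c): 0.6 > 0.4, so result = 0.4
((a -> c) -> c): 0.4 ≤ 0.4, so result = 1
~((a -> c) -> c): Gödel ¬ of 1 = 0 (operand ≠ 0)
((a -> (c -> b)) /\ ~((a -> c) -> c)) = min(1, 0) = 0
(((a -> (c -> b)) /\ ~((a -> c) -> c)) \/ a) = max(0, 0.6) = 0.6
~a: Gödel ¬ of 0.6 = 0 (operand ≠ 0)
(~a \/ a) = max(0, 0.6) = 0.6
((~a \/ a) -> a): 0.6 ≤ 0.6, so result = 1
((((a -> (c -> b)) /\ ~((a -> c) -> c)) \/ a) -> ((~a \/ a) -> a)): 0.6 ≤ 1, so result = 1

1.00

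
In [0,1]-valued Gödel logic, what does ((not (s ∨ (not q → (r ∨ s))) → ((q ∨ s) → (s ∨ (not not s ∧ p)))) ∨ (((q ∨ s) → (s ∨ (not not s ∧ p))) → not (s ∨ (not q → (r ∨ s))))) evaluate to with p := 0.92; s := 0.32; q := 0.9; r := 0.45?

1.00

not q: Gödel ¬ of 0.9 = 0 (operand ≠ 0)
(r ∨ s) = max(0.45, 0.32) = 0.45
(not q → (r ∨ s)): 0 ≤ 0.45, so result = 1
(s ∨ (not q → (r ∨ s))) = max(0.32, 1) = 1
not (s ∨ (not q → (r ∨ s))): Gödel ¬ of 1 = 0 (operand ≠ 0)
(q ∨ s) = max(0.9, 0.32) = 0.9
not s: Gödel ¬ of 0.32 = 0 (operand ≠ 0)
not not s: Gödel ¬ of 0 = 1 (operand is 0)
(not not s ∧ p) = min(1, 0.92) = 0.92
(s ∨ (not not s ∧ p)) = max(0.32, 0.92) = 0.92
((q ∨ s) → (s ∨ (not not s ∧ p))): 0.9 ≤ 0.92, so result = 1
(not (s ∨ (not q → (r ∨ s))) → ((q ∨ s) → (s ∨ (not not s ∧ p)))): 0 ≤ 1, so result = 1
(q ∨ s) = max(0.9, 0.32) = 0.9
not s: Gödel ¬ of 0.32 = 0 (operand ≠ 0)
not not s: Gödel ¬ of 0 = 1 (operand is 0)
(not not s ∧ p) = min(1, 0.92) = 0.92
(s ∨ (not not s ∧ p)) = max(0.32, 0.92) = 0.92
((q ∨ s) → (s ∨ (not not s ∧ p))): 0.9 ≤ 0.92, so result = 1
not q: Gödel ¬ of 0.9 = 0 (operand ≠ 0)
(r ∨ s) = max(0.45, 0.32) = 0.45
(not q → (r ∨ s)): 0 ≤ 0.45, so result = 1
(s ∨ (not q → (r ∨ s))) = max(0.32, 1) = 1
not (s ∨ (not q → (r ∨ s))): Gödel ¬ of 1 = 0 (operand ≠ 0)
(((q ∨ s) → (s ∨ (not not s ∧ p))) → not (s ∨ (not q → (r ∨ s)))): 1 > 0, so result = 0
((not (s ∨ (not q → (r ∨ s))) → ((q ∨ s) → (s ∨ (not not s ∧ p)))) ∨ (((q ∨ s) → (s ∨ (not not s ∧ p))) → not (s ∨ (not q → (r ∨ s))))) = max(1, 0) = 1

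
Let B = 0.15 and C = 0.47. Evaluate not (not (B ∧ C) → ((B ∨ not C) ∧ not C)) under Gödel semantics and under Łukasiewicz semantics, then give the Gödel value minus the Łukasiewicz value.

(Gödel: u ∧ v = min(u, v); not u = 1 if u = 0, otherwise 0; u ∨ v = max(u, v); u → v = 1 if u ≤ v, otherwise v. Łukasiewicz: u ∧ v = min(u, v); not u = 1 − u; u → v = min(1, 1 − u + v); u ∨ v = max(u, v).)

Gödel evaluation:
  (B ∧ C) = min(0.15, 0.47) = 0.15
  not (B ∧ C): Gödel ¬ of 0.15 = 0 (operand ≠ 0)
  not C: Gödel ¬ of 0.47 = 0 (operand ≠ 0)
  (B ∨ not C) = max(0.15, 0) = 0.15
  not C: Gödel ¬ of 0.47 = 0 (operand ≠ 0)
  ((B ∨ not C) ∧ not C) = min(0.15, 0) = 0
  (not (B ∧ C) → ((B ∨ not C) ∧ not C)): 0 ≤ 0, so result = 1
  not (not (B ∧ C) → ((B ∨ not C) ∧ not C)): Gödel ¬ of 1 = 0 (operand ≠ 0)
  Gödel value = 0
Łukasiewicz evaluation:
  (B ∧ C) = min(0.15, 0.47) = 0.15
  not (B ∧ C): Łukasiewicz ¬ gives 1 − 0.15 = 0.85
  not C: Łukasiewicz ¬ gives 1 − 0.47 = 0.53
  (B ∨ not C) = max(0.15, 0.53) = 0.53
  not C: Łukasiewicz ¬ gives 1 − 0.47 = 0.53
  ((B ∨ not C) ∧ not C) = min(0.53, 0.53) = 0.53
  (not (B ∧ C) → ((B ∨ not C) ∧ not C)): min(1, 1 − 0.85 + 0.53) = 0.68
  not (not (B ∧ C) → ((B ∨ not C) ∧ not C)): Łukasiewicz ¬ gives 1 − 0.68 = 0.32
  Łukasiewicz value = 0.32
Difference: 0 − 0.32 = -0.32

-0.32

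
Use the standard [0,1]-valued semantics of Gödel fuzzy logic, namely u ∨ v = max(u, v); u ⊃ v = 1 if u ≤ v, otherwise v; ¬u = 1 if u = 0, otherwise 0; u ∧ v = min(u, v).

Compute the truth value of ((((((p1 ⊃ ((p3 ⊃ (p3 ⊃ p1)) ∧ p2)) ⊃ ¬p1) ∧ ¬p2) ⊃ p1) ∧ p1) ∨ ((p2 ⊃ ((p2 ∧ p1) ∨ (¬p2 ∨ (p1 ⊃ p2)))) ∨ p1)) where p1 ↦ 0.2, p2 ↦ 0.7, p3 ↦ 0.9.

1.00

(p3 ⊃ p1): 0.9 > 0.2, so result = 0.2
(p3 ⊃ (p3 ⊃ p1)): 0.9 > 0.2, so result = 0.2
((p3 ⊃ (p3 ⊃ p1)) ∧ p2) = min(0.2, 0.7) = 0.2
(p1 ⊃ ((p3 ⊃ (p3 ⊃ p1)) ∧ p2)): 0.2 ≤ 0.2, so result = 1
¬p1: Gödel ¬ of 0.2 = 0 (operand ≠ 0)
((p1 ⊃ ((p3 ⊃ (p3 ⊃ p1)) ∧ p2)) ⊃ ¬p1): 1 > 0, so result = 0
¬p2: Gödel ¬ of 0.7 = 0 (operand ≠ 0)
(((p1 ⊃ ((p3 ⊃ (p3 ⊃ p1)) ∧ p2)) ⊃ ¬p1) ∧ ¬p2) = min(0, 0) = 0
((((p1 ⊃ ((p3 ⊃ (p3 ⊃ p1)) ∧ p2)) ⊃ ¬p1) ∧ ¬p2) ⊃ p1): 0 ≤ 0.2, so result = 1
(((((p1 ⊃ ((p3 ⊃ (p3 ⊃ p1)) ∧ p2)) ⊃ ¬p1) ∧ ¬p2) ⊃ p1) ∧ p1) = min(1, 0.2) = 0.2
(p2 ∧ p1) = min(0.7, 0.2) = 0.2
¬p2: Gödel ¬ of 0.7 = 0 (operand ≠ 0)
(p1 ⊃ p2): 0.2 ≤ 0.7, so result = 1
(¬p2 ∨ (p1 ⊃ p2)) = max(0, 1) = 1
((p2 ∧ p1) ∨ (¬p2 ∨ (p1 ⊃ p2))) = max(0.2, 1) = 1
(p2 ⊃ ((p2 ∧ p1) ∨ (¬p2 ∨ (p1 ⊃ p2)))): 0.7 ≤ 1, so result = 1
((p2 ⊃ ((p2 ∧ p1) ∨ (¬p2 ∨ (p1 ⊃ p2)))) ∨ p1) = max(1, 0.2) = 1
((((((p1 ⊃ ((p3 ⊃ (p3 ⊃ p1)) ∧ p2)) ⊃ ¬p1) ∧ ¬p2) ⊃ p1) ∧ p1) ∨ ((p2 ⊃ ((p2 ∧ p1) ∨ (¬p2 ∨ (p1 ⊃ p2)))) ∨ p1)) = max(0.2, 1) = 1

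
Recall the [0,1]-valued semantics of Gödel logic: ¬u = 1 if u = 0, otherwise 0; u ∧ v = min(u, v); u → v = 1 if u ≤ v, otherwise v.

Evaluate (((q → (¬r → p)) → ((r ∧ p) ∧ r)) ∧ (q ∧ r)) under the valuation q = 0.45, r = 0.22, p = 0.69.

¬r: Gödel ¬ of 0.22 = 0 (operand ≠ 0)
(¬r → p): 0 ≤ 0.69, so result = 1
(q → (¬r → p)): 0.45 ≤ 1, so result = 1
(r ∧ p) = min(0.22, 0.69) = 0.22
((r ∧ p) ∧ r) = min(0.22, 0.22) = 0.22
((q → (¬r → p)) → ((r ∧ p) ∧ r)): 1 > 0.22, so result = 0.22
(q ∧ r) = min(0.45, 0.22) = 0.22
(((q → (¬r → p)) → ((r ∧ p) ∧ r)) ∧ (q ∧ r)) = min(0.22, 0.22) = 0.22

0.22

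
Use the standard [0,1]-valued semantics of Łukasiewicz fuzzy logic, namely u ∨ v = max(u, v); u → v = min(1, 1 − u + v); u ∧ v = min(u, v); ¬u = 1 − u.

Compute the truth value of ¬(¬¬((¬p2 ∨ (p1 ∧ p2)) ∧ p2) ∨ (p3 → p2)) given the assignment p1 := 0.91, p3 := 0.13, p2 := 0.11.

0.02

¬p2: Łukasiewicz ¬ gives 1 − 0.11 = 0.89
(p1 ∧ p2) = min(0.91, 0.11) = 0.11
(¬p2 ∨ (p1 ∧ p2)) = max(0.89, 0.11) = 0.89
((¬p2 ∨ (p1 ∧ p2)) ∧ p2) = min(0.89, 0.11) = 0.11
¬((¬p2 ∨ (p1 ∧ p2)) ∧ p2): Łukasiewicz ¬ gives 1 − 0.11 = 0.89
¬¬((¬p2 ∨ (p1 ∧ p2)) ∧ p2): Łukasiewicz ¬ gives 1 − 0.89 = 0.11
(p3 → p2): min(1, 1 − 0.13 + 0.11) = 0.98
(¬¬((¬p2 ∨ (p1 ∧ p2)) ∧ p2) ∨ (p3 → p2)) = max(0.11, 0.98) = 0.98
¬(¬¬((¬p2 ∨ (p1 ∧ p2)) ∧ p2) ∨ (p3 → p2)): Łukasiewicz ¬ gives 1 − 0.98 = 0.02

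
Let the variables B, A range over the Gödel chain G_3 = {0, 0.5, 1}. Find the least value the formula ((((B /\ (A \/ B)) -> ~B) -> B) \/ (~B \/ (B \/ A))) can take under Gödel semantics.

Every assignment gives 1. For instance at B = 0, A = 0:
  (A \/ B) = max(0, 0) = 0
  (B /\ (A \/ B)) = min(0, 0) = 0
  ~B: Gödel ¬ of 0 = 1 (operand is 0)
  ((B /\ (A \/ B)) -> ~B): 0 ≤ 1, so result = 1
  (((B /\ (A \/ B)) -> ~B) -> B): 1 > 0, so result = 0
  ~B: Gödel ¬ of 0 = 1 (operand is 0)
  (B \/ A) = max(0, 0) = 0
  (~B \/ (B \/ A)) = max(1, 0) = 1
  ((((B /\ (A \/ B)) -> ~B) -> B) \/ (~B \/ (B \/ A))) = max(0, 1) = 1
All 9 assignments give value 1 — the formula is a G_3-tautology.

1.00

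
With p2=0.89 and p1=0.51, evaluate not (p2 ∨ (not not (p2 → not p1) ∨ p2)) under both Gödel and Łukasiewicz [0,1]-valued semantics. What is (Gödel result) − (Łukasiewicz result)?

Gödel evaluation:
  not p1: Gödel ¬ of 0.51 = 0 (operand ≠ 0)
  (p2 → not p1): 0.89 > 0, so result = 0
  not (p2 → not p1): Gödel ¬ of 0 = 1 (operand is 0)
  not not (p2 → not p1): Gödel ¬ of 1 = 0 (operand ≠ 0)
  (not not (p2 → not p1) ∨ p2) = max(0, 0.89) = 0.89
  (p2 ∨ (not not (p2 → not p1) ∨ p2)) = max(0.89, 0.89) = 0.89
  not (p2 ∨ (not not (p2 → not p1) ∨ p2)): Gödel ¬ of 0.89 = 0 (operand ≠ 0)
  Gödel value = 0
Łukasiewicz evaluation:
  not p1: Łukasiewicz ¬ gives 1 − 0.51 = 0.49
  (p2 → not p1): min(1, 1 − 0.89 + 0.49) = 0.6
  not (p2 → not p1): Łukasiewicz ¬ gives 1 − 0.6 = 0.4
  not not (p2 → not p1): Łukasiewicz ¬ gives 1 − 0.4 = 0.6
  (not not (p2 → not p1) ∨ p2) = max(0.6, 0.89) = 0.89
  (p2 ∨ (not not (p2 → not p1) ∨ p2)) = max(0.89, 0.89) = 0.89
  not (p2 ∨ (not not (p2 → not p1) ∨ p2)): Łukasiewicz ¬ gives 1 − 0.89 = 0.11
  Łukasiewicz value = 0.11
Difference: 0 − 0.11 = -0.11

-0.11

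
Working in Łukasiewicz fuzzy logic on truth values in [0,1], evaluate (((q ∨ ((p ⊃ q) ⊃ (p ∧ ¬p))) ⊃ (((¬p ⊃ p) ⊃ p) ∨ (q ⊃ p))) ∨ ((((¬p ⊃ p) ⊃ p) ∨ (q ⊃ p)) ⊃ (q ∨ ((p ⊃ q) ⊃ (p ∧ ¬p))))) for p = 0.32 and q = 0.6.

1.00

(p ⊃ q): min(1, 1 − 0.32 + 0.6) = 1
¬p: Łukasiewicz ¬ gives 1 − 0.32 = 0.68
(p ∧ ¬p) = min(0.32, 0.68) = 0.32
((p ⊃ q) ⊃ (p ∧ ¬p)): min(1, 1 − 1 + 0.32) = 0.32
(q ∨ ((p ⊃ q) ⊃ (p ∧ ¬p))) = max(0.6, 0.32) = 0.6
¬p: Łukasiewicz ¬ gives 1 − 0.32 = 0.68
(¬p ⊃ p): min(1, 1 − 0.68 + 0.32) = 0.64
((¬p ⊃ p) ⊃ p): min(1, 1 − 0.64 + 0.32) = 0.68
(q ⊃ p): min(1, 1 − 0.6 + 0.32) = 0.72
(((¬p ⊃ p) ⊃ p) ∨ (q ⊃ p)) = max(0.68, 0.72) = 0.72
((q ∨ ((p ⊃ q) ⊃ (p ∧ ¬p))) ⊃ (((¬p ⊃ p) ⊃ p) ∨ (q ⊃ p))): min(1, 1 − 0.6 + 0.72) = 1
¬p: Łukasiewicz ¬ gives 1 − 0.32 = 0.68
(¬p ⊃ p): min(1, 1 − 0.68 + 0.32) = 0.64
((¬p ⊃ p) ⊃ p): min(1, 1 − 0.64 + 0.32) = 0.68
(q ⊃ p): min(1, 1 − 0.6 + 0.32) = 0.72
(((¬p ⊃ p) ⊃ p) ∨ (q ⊃ p)) = max(0.68, 0.72) = 0.72
(p ⊃ q): min(1, 1 − 0.32 + 0.6) = 1
¬p: Łukasiewicz ¬ gives 1 − 0.32 = 0.68
(p ∧ ¬p) = min(0.32, 0.68) = 0.32
((p ⊃ q) ⊃ (p ∧ ¬p)): min(1, 1 − 1 + 0.32) = 0.32
(q ∨ ((p ⊃ q) ⊃ (p ∧ ¬p))) = max(0.6, 0.32) = 0.6
((((¬p ⊃ p) ⊃ p) ∨ (q ⊃ p)) ⊃ (q ∨ ((p ⊃ q) ⊃ (p ∧ ¬p)))): min(1, 1 − 0.72 + 0.6) = 0.88
(((q ∨ ((p ⊃ q) ⊃ (p ∧ ¬p))) ⊃ (((¬p ⊃ p) ⊃ p) ∨ (q ⊃ p))) ∨ ((((¬p ⊃ p) ⊃ p) ∨ (q ⊃ p)) ⊃ (q ∨ ((p ⊃ q) ⊃ (p ∧ ¬p))))) = max(1, 0.88) = 1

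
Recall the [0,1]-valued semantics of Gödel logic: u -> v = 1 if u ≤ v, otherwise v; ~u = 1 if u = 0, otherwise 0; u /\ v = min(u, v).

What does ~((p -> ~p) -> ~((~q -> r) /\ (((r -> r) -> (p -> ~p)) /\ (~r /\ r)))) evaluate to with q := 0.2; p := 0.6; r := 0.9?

~p: Gödel ¬ of 0.6 = 0 (operand ≠ 0)
(p -> ~p): 0.6 > 0, so result = 0
~q: Gödel ¬ of 0.2 = 0 (operand ≠ 0)
(~q -> r): 0 ≤ 0.9, so result = 1
(r -> r): 0.9 ≤ 0.9, so result = 1
~p: Gödel ¬ of 0.6 = 0 (operand ≠ 0)
(p -> ~p): 0.6 > 0, so result = 0
((r -> r) -> (p -> ~p)): 1 > 0, so result = 0
~r: Gödel ¬ of 0.9 = 0 (operand ≠ 0)
(~r /\ r) = min(0, 0.9) = 0
(((r -> r) -> (p -> ~p)) /\ (~r /\ r)) = min(0, 0) = 0
((~q -> r) /\ (((r -> r) -> (p -> ~p)) /\ (~r /\ r))) = min(1, 0) = 0
~((~q -> r) /\ (((r -> r) -> (p -> ~p)) /\ (~r /\ r))): Gödel ¬ of 0 = 1 (operand is 0)
((p -> ~p) -> ~((~q -> r) /\ (((r -> r) -> (p -> ~p)) /\ (~r /\ r)))): 0 ≤ 1, so result = 1
~((p -> ~p) -> ~((~q -> r) /\ (((r -> r) -> (p -> ~p)) /\ (~r /\ r)))): Gödel ¬ of 1 = 0 (operand ≠ 0)

0.00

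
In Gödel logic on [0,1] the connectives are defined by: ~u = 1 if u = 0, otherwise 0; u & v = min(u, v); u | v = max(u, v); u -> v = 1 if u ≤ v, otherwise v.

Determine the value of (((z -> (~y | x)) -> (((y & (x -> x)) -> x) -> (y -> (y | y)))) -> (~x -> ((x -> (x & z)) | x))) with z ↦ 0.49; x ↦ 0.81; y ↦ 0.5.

1.00

~y: Gödel ¬ of 0.5 = 0 (operand ≠ 0)
(~y | x) = max(0, 0.81) = 0.81
(z -> (~y | x)): 0.49 ≤ 0.81, so result = 1
(x -> x): 0.81 ≤ 0.81, so result = 1
(y & (x -> x)) = min(0.5, 1) = 0.5
((y & (x -> x)) -> x): 0.5 ≤ 0.81, so result = 1
(y | y) = max(0.5, 0.5) = 0.5
(y -> (y | y)): 0.5 ≤ 0.5, so result = 1
(((y & (x -> x)) -> x) -> (y -> (y | y))): 1 ≤ 1, so result = 1
((z -> (~y | x)) -> (((y & (x -> x)) -> x) -> (y -> (y | y)))): 1 ≤ 1, so result = 1
~x: Gödel ¬ of 0.81 = 0 (operand ≠ 0)
(x & z) = min(0.81, 0.49) = 0.49
(x -> (x & z)): 0.81 > 0.49, so result = 0.49
((x -> (x & z)) | x) = max(0.49, 0.81) = 0.81
(~x -> ((x -> (x & z)) | x)): 0 ≤ 0.81, so result = 1
(((z -> (~y | x)) -> (((y & (x -> x)) -> x) -> (y -> (y | y)))) -> (~x -> ((x -> (x & z)) | x))): 1 ≤ 1, so result = 1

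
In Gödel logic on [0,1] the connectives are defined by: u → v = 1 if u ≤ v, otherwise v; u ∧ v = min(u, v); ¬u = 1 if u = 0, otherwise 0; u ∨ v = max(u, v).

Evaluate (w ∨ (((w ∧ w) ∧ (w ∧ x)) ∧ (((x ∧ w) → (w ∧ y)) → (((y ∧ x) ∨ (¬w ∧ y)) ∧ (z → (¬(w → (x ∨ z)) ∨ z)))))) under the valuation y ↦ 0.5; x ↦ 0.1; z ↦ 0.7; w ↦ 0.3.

(w ∧ w) = min(0.3, 0.3) = 0.3
(w ∧ x) = min(0.3, 0.1) = 0.1
((w ∧ w) ∧ (w ∧ x)) = min(0.3, 0.1) = 0.1
(x ∧ w) = min(0.1, 0.3) = 0.1
(w ∧ y) = min(0.3, 0.5) = 0.3
((x ∧ w) → (w ∧ y)): 0.1 ≤ 0.3, so result = 1
(y ∧ x) = min(0.5, 0.1) = 0.1
¬w: Gödel ¬ of 0.3 = 0 (operand ≠ 0)
(¬w ∧ y) = min(0, 0.5) = 0
((y ∧ x) ∨ (¬w ∧ y)) = max(0.1, 0) = 0.1
(x ∨ z) = max(0.1, 0.7) = 0.7
(w → (x ∨ z)): 0.3 ≤ 0.7, so result = 1
¬(w → (x ∨ z)): Gödel ¬ of 1 = 0 (operand ≠ 0)
(¬(w → (x ∨ z)) ∨ z) = max(0, 0.7) = 0.7
(z → (¬(w → (x ∨ z)) ∨ z)): 0.7 ≤ 0.7, so result = 1
(((y ∧ x) ∨ (¬w ∧ y)) ∧ (z → (¬(w → (x ∨ z)) ∨ z))) = min(0.1, 1) = 0.1
(((x ∧ w) → (w ∧ y)) → (((y ∧ x) ∨ (¬w ∧ y)) ∧ (z → (¬(w → (x ∨ z)) ∨ z)))): 1 > 0.1, so result = 0.1
(((w ∧ w) ∧ (w ∧ x)) ∧ (((x ∧ w) → (w ∧ y)) → (((y ∧ x) ∨ (¬w ∧ y)) ∧ (z → (¬(w → (x ∨ z)) ∨ z))))) = min(0.1, 0.1) = 0.1
(w ∨ (((w ∧ w) ∧ (w ∧ x)) ∧ (((x ∧ w) → (w ∧ y)) → (((y ∧ x) ∨ (¬w ∧ y)) ∧ (z → (¬(w → (x ∨ z)) ∨ z)))))) = max(0.3, 0.1) = 0.3

0.30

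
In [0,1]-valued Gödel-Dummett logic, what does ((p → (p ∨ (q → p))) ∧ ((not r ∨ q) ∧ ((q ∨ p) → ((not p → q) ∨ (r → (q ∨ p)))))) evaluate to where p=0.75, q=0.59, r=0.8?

(q → p): 0.59 ≤ 0.75, so result = 1
(p ∨ (q → p)) = max(0.75, 1) = 1
(p → (p ∨ (q → p))): 0.75 ≤ 1, so result = 1
not r: Gödel ¬ of 0.8 = 0 (operand ≠ 0)
(not r ∨ q) = max(0, 0.59) = 0.59
(q ∨ p) = max(0.59, 0.75) = 0.75
not p: Gödel ¬ of 0.75 = 0 (operand ≠ 0)
(not p → q): 0 ≤ 0.59, so result = 1
(q ∨ p) = max(0.59, 0.75) = 0.75
(r → (q ∨ p)): 0.8 > 0.75, so result = 0.75
((not p → q) ∨ (r → (q ∨ p))) = max(1, 0.75) = 1
((q ∨ p) → ((not p → q) ∨ (r → (q ∨ p)))): 0.75 ≤ 1, so result = 1
((not r ∨ q) ∧ ((q ∨ p) → ((not p → q) ∨ (r → (q ∨ p))))) = min(0.59, 1) = 0.59
((p → (p ∨ (q → p))) ∧ ((not r ∨ q) ∧ ((q ∨ p) → ((not p → q) ∨ (r → (q ∨ p)))))) = min(1, 0.59) = 0.59

0.59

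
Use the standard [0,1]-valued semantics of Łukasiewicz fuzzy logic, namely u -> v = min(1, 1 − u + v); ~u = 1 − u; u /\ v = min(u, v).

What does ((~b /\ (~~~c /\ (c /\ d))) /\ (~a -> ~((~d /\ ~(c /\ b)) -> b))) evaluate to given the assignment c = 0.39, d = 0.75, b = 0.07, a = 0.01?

0.19

~b: Łukasiewicz ¬ gives 1 − 0.07 = 0.93
~c: Łukasiewicz ¬ gives 1 − 0.39 = 0.61
~~c: Łukasiewicz ¬ gives 1 − 0.61 = 0.39
~~~c: Łukasiewicz ¬ gives 1 − 0.39 = 0.61
(c /\ d) = min(0.39, 0.75) = 0.39
(~~~c /\ (c /\ d)) = min(0.61, 0.39) = 0.39
(~b /\ (~~~c /\ (c /\ d))) = min(0.93, 0.39) = 0.39
~a: Łukasiewicz ¬ gives 1 − 0.01 = 0.99
~d: Łukasiewicz ¬ gives 1 − 0.75 = 0.25
(c /\ b) = min(0.39, 0.07) = 0.07
~(c /\ b): Łukasiewicz ¬ gives 1 − 0.07 = 0.93
(~d /\ ~(c /\ b)) = min(0.25, 0.93) = 0.25
((~d /\ ~(c /\ b)) -> b): min(1, 1 − 0.25 + 0.07) = 0.82
~((~d /\ ~(c /\ b)) -> b): Łukasiewicz ¬ gives 1 − 0.82 = 0.18
(~a -> ~((~d /\ ~(c /\ b)) -> b)): min(1, 1 − 0.99 + 0.18) = 0.19
((~b /\ (~~~c /\ (c /\ d))) /\ (~a -> ~((~d /\ ~(c /\ b)) -> b))) = min(0.39, 0.19) = 0.19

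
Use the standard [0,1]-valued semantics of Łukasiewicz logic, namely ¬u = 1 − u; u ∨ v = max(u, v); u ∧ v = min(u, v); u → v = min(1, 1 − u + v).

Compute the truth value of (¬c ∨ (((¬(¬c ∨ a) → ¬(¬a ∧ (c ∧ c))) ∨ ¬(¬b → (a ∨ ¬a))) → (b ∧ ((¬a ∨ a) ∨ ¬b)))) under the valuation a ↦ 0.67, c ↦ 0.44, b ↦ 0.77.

¬c: Łukasiewicz ¬ gives 1 − 0.44 = 0.56
¬c: Łukasiewicz ¬ gives 1 − 0.44 = 0.56
(¬c ∨ a) = max(0.56, 0.67) = 0.67
¬(¬c ∨ a): Łukasiewicz ¬ gives 1 − 0.67 = 0.33
¬a: Łukasiewicz ¬ gives 1 − 0.67 = 0.33
(c ∧ c) = min(0.44, 0.44) = 0.44
(¬a ∧ (c ∧ c)) = min(0.33, 0.44) = 0.33
¬(¬a ∧ (c ∧ c)): Łukasiewicz ¬ gives 1 − 0.33 = 0.67
(¬(¬c ∨ a) → ¬(¬a ∧ (c ∧ c))): min(1, 1 − 0.33 + 0.67) = 1
¬b: Łukasiewicz ¬ gives 1 − 0.77 = 0.23
¬a: Łukasiewicz ¬ gives 1 − 0.67 = 0.33
(a ∨ ¬a) = max(0.67, 0.33) = 0.67
(¬b → (a ∨ ¬a)): min(1, 1 − 0.23 + 0.67) = 1
¬(¬b → (a ∨ ¬a)): Łukasiewicz ¬ gives 1 − 1 = 0
((¬(¬c ∨ a) → ¬(¬a ∧ (c ∧ c))) ∨ ¬(¬b → (a ∨ ¬a))) = max(1, 0) = 1
¬a: Łukasiewicz ¬ gives 1 − 0.67 = 0.33
(¬a ∨ a) = max(0.33, 0.67) = 0.67
¬b: Łukasiewicz ¬ gives 1 − 0.77 = 0.23
((¬a ∨ a) ∨ ¬b) = max(0.67, 0.23) = 0.67
(b ∧ ((¬a ∨ a) ∨ ¬b)) = min(0.77, 0.67) = 0.67
(((¬(¬c ∨ a) → ¬(¬a ∧ (c ∧ c))) ∨ ¬(¬b → (a ∨ ¬a))) → (b ∧ ((¬a ∨ a) ∨ ¬b))): min(1, 1 − 1 + 0.67) = 0.67
(¬c ∨ (((¬(¬c ∨ a) → ¬(¬a ∧ (c ∧ c))) ∨ ¬(¬b → (a ∨ ¬a))) → (b ∧ ((¬a ∨ a) ∨ ¬b)))) = max(0.56, 0.67) = 0.67

0.67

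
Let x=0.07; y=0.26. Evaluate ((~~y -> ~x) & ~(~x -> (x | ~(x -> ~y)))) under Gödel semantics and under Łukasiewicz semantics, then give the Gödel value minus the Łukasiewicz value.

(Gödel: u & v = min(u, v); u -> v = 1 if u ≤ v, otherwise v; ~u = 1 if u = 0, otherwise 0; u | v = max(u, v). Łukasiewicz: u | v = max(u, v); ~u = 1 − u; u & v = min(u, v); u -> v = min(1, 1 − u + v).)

-0.86

Gödel evaluation:
  ~y: Gödel ¬ of 0.26 = 0 (operand ≠ 0)
  ~~y: Gödel ¬ of 0 = 1 (operand is 0)
  ~x: Gödel ¬ of 0.07 = 0 (operand ≠ 0)
  (~~y -> ~x): 1 > 0, so result = 0
  ~x: Gödel ¬ of 0.07 = 0 (operand ≠ 0)
  ~y: Gödel ¬ of 0.26 = 0 (operand ≠ 0)
  (x -> ~y): 0.07 > 0, so result = 0
  ~(x -> ~y): Gödel ¬ of 0 = 1 (operand is 0)
  (x | ~(x -> ~y)) = max(0.07, 1) = 1
  (~x -> (x | ~(x -> ~y))): 0 ≤ 1, so result = 1
  ~(~x -> (x | ~(x -> ~y))): Gödel ¬ of 1 = 0 (operand ≠ 0)
  ((~~y -> ~x) & ~(~x -> (x | ~(x -> ~y)))) = min(0, 0) = 0
  Gödel value = 0
Łukasiewicz evaluation:
  ~y: Łukasiewicz ¬ gives 1 − 0.26 = 0.74
  ~~y: Łukasiewicz ¬ gives 1 − 0.74 = 0.26
  ~x: Łukasiewicz ¬ gives 1 − 0.07 = 0.93
  (~~y -> ~x): min(1, 1 − 0.26 + 0.93) = 1
  ~x: Łukasiewicz ¬ gives 1 − 0.07 = 0.93
  ~y: Łukasiewicz ¬ gives 1 − 0.26 = 0.74
  (x -> ~y): min(1, 1 − 0.07 + 0.74) = 1
  ~(x -> ~y): Łukasiewicz ¬ gives 1 − 1 = 0
  (x | ~(x -> ~y)) = max(0.07, 0) = 0.07
  (~x -> (x | ~(x -> ~y))): min(1, 1 − 0.93 + 0.07) = 0.14
  ~(~x -> (x | ~(x -> ~y))): Łukasiewicz ¬ gives 1 − 0.14 = 0.86
  ((~~y -> ~x) & ~(~x -> (x | ~(x -> ~y)))) = min(1, 0.86) = 0.86
  Łukasiewicz value = 0.86
Difference: 0 − 0.86 = -0.86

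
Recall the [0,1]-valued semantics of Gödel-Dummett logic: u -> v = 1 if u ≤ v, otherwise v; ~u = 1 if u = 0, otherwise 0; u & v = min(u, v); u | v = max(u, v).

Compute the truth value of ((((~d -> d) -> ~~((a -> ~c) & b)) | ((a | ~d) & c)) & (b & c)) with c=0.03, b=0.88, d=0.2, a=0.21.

0.03

~d: Gödel ¬ of 0.2 = 0 (operand ≠ 0)
(~d -> d): 0 ≤ 0.2, so result = 1
~c: Gödel ¬ of 0.03 = 0 (operand ≠ 0)
(a -> ~c): 0.21 > 0, so result = 0
((a -> ~c) & b) = min(0, 0.88) = 0
~((a -> ~c) & b): Gödel ¬ of 0 = 1 (operand is 0)
~~((a -> ~c) & b): Gödel ¬ of 1 = 0 (operand ≠ 0)
((~d -> d) -> ~~((a -> ~c) & b)): 1 > 0, so result = 0
~d: Gödel ¬ of 0.2 = 0 (operand ≠ 0)
(a | ~d) = max(0.21, 0) = 0.21
((a | ~d) & c) = min(0.21, 0.03) = 0.03
(((~d -> d) -> ~~((a -> ~c) & b)) | ((a | ~d) & c)) = max(0, 0.03) = 0.03
(b & c) = min(0.88, 0.03) = 0.03
((((~d -> d) -> ~~((a -> ~c) & b)) | ((a | ~d) & c)) & (b & c)) = min(0.03, 0.03) = 0.03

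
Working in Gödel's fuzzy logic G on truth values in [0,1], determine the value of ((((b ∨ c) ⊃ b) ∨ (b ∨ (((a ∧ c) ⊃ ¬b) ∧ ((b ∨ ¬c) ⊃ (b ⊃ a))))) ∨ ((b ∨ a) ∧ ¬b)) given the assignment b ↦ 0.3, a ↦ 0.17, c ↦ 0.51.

0.30

(b ∨ c) = max(0.3, 0.51) = 0.51
((b ∨ c) ⊃ b): 0.51 > 0.3, so result = 0.3
(a ∧ c) = min(0.17, 0.51) = 0.17
¬b: Gödel ¬ of 0.3 = 0 (operand ≠ 0)
((a ∧ c) ⊃ ¬b): 0.17 > 0, so result = 0
¬c: Gödel ¬ of 0.51 = 0 (operand ≠ 0)
(b ∨ ¬c) = max(0.3, 0) = 0.3
(b ⊃ a): 0.3 > 0.17, so result = 0.17
((b ∨ ¬c) ⊃ (b ⊃ a)): 0.3 > 0.17, so result = 0.17
(((a ∧ c) ⊃ ¬b) ∧ ((b ∨ ¬c) ⊃ (b ⊃ a))) = min(0, 0.17) = 0
(b ∨ (((a ∧ c) ⊃ ¬b) ∧ ((b ∨ ¬c) ⊃ (b ⊃ a)))) = max(0.3, 0) = 0.3
(((b ∨ c) ⊃ b) ∨ (b ∨ (((a ∧ c) ⊃ ¬b) ∧ ((b ∨ ¬c) ⊃ (b ⊃ a))))) = max(0.3, 0.3) = 0.3
(b ∨ a) = max(0.3, 0.17) = 0.3
¬b: Gödel ¬ of 0.3 = 0 (operand ≠ 0)
((b ∨ a) ∧ ¬b) = min(0.3, 0) = 0
((((b ∨ c) ⊃ b) ∨ (b ∨ (((a ∧ c) ⊃ ¬b) ∧ ((b ∨ ¬c) ⊃ (b ⊃ a))))) ∨ ((b ∨ a) ∧ ¬b)) = max(0.3, 0) = 0.3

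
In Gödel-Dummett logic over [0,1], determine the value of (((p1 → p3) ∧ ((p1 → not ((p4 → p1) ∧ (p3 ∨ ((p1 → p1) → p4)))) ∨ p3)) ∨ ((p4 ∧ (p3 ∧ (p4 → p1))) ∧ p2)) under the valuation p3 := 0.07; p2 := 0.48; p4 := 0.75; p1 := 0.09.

0.07

(p1 → p3): 0.09 > 0.07, so result = 0.07
(p4 → p1): 0.75 > 0.09, so result = 0.09
(p1 → p1): 0.09 ≤ 0.09, so result = 1
((p1 → p1) → p4): 1 > 0.75, so result = 0.75
(p3 ∨ ((p1 → p1) → p4)) = max(0.07, 0.75) = 0.75
((p4 → p1) ∧ (p3 ∨ ((p1 → p1) → p4))) = min(0.09, 0.75) = 0.09
not ((p4 → p1) ∧ (p3 ∨ ((p1 → p1) → p4))): Gödel ¬ of 0.09 = 0 (operand ≠ 0)
(p1 → not ((p4 → p1) ∧ (p3 ∨ ((p1 → p1) → p4)))): 0.09 > 0, so result = 0
((p1 → not ((p4 → p1) ∧ (p3 ∨ ((p1 → p1) → p4)))) ∨ p3) = max(0, 0.07) = 0.07
((p1 → p3) ∧ ((p1 → not ((p4 → p1) ∧ (p3 ∨ ((p1 → p1) → p4)))) ∨ p3)) = min(0.07, 0.07) = 0.07
(p4 → p1): 0.75 > 0.09, so result = 0.09
(p3 ∧ (p4 → p1)) = min(0.07, 0.09) = 0.07
(p4 ∧ (p3 ∧ (p4 → p1))) = min(0.75, 0.07) = 0.07
((p4 ∧ (p3 ∧ (p4 → p1))) ∧ p2) = min(0.07, 0.48) = 0.07
(((p1 → p3) ∧ ((p1 → not ((p4 → p1) ∧ (p3 ∨ ((p1 → p1) → p4)))) ∨ p3)) ∨ ((p4 ∧ (p3 ∧ (p4 → p1))) ∧ p2)) = max(0.07, 0.07) = 0.07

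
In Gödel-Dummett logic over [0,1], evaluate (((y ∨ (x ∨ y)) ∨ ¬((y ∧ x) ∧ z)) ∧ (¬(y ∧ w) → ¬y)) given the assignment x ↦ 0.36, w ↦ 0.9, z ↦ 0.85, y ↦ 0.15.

(x ∨ y) = max(0.36, 0.15) = 0.36
(y ∨ (x ∨ y)) = max(0.15, 0.36) = 0.36
(y ∧ x) = min(0.15, 0.36) = 0.15
((y ∧ x) ∧ z) = min(0.15, 0.85) = 0.15
¬((y ∧ x) ∧ z): Gödel ¬ of 0.15 = 0 (operand ≠ 0)
((y ∨ (x ∨ y)) ∨ ¬((y ∧ x) ∧ z)) = max(0.36, 0) = 0.36
(y ∧ w) = min(0.15, 0.9) = 0.15
¬(y ∧ w): Gödel ¬ of 0.15 = 0 (operand ≠ 0)
¬y: Gödel ¬ of 0.15 = 0 (operand ≠ 0)
(¬(y ∧ w) → ¬y): 0 ≤ 0, so result = 1
(((y ∨ (x ∨ y)) ∨ ¬((y ∧ x) ∧ z)) ∧ (¬(y ∧ w) → ¬y)) = min(0.36, 1) = 0.36

0.36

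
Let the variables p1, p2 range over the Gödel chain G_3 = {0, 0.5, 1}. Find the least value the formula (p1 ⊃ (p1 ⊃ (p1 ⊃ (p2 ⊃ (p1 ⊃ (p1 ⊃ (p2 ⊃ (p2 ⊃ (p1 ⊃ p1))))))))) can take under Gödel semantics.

1.00

Every assignment gives 1. For instance at p1 = 0, p2 = 0:
  (p1 ⊃ p1): 0 ≤ 0, so result = 1
  (p2 ⊃ (p1 ⊃ p1)): 0 ≤ 1, so result = 1
  (p2 ⊃ (p2 ⊃ (p1 ⊃ p1))): 0 ≤ 1, so result = 1
  (p1 ⊃ (p2 ⊃ (p2 ⊃ (p1 ⊃ p1)))): 0 ≤ 1, so result = 1
  (p1 ⊃ (p1 ⊃ (p2 ⊃ (p2 ⊃ (p1 ⊃ p1))))): 0 ≤ 1, so result = 1
  (p2 ⊃ (p1 ⊃ (p1 ⊃ (p2 ⊃ (p2 ⊃ (p1 ⊃ p1)))))): 0 ≤ 1, so result = 1
  (p1 ⊃ (p2 ⊃ (p1 ⊃ (p1 ⊃ (p2 ⊃ (p2 ⊃ (p1 ⊃ p1))))))): 0 ≤ 1, so result = 1
  (p1 ⊃ (p1 ⊃ (p2 ⊃ (p1 ⊃ (p1 ⊃ (p2 ⊃ (p2 ⊃ (p1 ⊃ p1)))))))): 0 ≤ 1, so result = 1
  (p1 ⊃ (p1 ⊃ (p1 ⊃ (p2 ⊃ (p1 ⊃ (p1 ⊃ (p2 ⊃ (p2 ⊃ (p1 ⊃ p1))))))))): 0 ≤ 1, so result = 1
All 9 assignments give value 1 — the formula is a G_3-tautology.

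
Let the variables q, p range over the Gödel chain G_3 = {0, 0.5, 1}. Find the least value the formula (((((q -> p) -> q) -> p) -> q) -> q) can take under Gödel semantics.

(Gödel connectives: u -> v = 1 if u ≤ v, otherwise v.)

The minimum is attained at q = 0.5, p = 0:
  (q -> p): 0.5 > 0, so result = 0
  ((q -> p) -> q): 0 ≤ 0.5, so result = 1
  (((q -> p) -> q) -> p): 1 > 0, so result = 0
  ((((q -> p) -> q) -> p) -> q): 0 ≤ 0.5, so result = 1
  (((((q -> p) -> q) -> p) -> q) -> q): 1 > 0.5, so result = 0.5
Checking all 9 assignments confirms none give a value below 0.50.

0.50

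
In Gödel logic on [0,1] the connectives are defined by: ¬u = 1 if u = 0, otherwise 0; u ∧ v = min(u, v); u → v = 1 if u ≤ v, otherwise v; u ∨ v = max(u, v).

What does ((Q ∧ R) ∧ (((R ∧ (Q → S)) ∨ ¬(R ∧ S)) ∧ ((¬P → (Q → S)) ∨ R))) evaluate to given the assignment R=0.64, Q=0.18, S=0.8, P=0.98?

(Q ∧ R) = min(0.18, 0.64) = 0.18
(Q → S): 0.18 ≤ 0.8, so result = 1
(R ∧ (Q → S)) = min(0.64, 1) = 0.64
(R ∧ S) = min(0.64, 0.8) = 0.64
¬(R ∧ S): Gödel ¬ of 0.64 = 0 (operand ≠ 0)
((R ∧ (Q → S)) ∨ ¬(R ∧ S)) = max(0.64, 0) = 0.64
¬P: Gödel ¬ of 0.98 = 0 (operand ≠ 0)
(Q → S): 0.18 ≤ 0.8, so result = 1
(¬P → (Q → S)): 0 ≤ 1, so result = 1
((¬P → (Q → S)) ∨ R) = max(1, 0.64) = 1
(((R ∧ (Q → S)) ∨ ¬(R ∧ S)) ∧ ((¬P → (Q → S)) ∨ R)) = min(0.64, 1) = 0.64
((Q ∧ R) ∧ (((R ∧ (Q → S)) ∨ ¬(R ∧ S)) ∧ ((¬P → (Q → S)) ∨ R))) = min(0.18, 0.64) = 0.18

0.18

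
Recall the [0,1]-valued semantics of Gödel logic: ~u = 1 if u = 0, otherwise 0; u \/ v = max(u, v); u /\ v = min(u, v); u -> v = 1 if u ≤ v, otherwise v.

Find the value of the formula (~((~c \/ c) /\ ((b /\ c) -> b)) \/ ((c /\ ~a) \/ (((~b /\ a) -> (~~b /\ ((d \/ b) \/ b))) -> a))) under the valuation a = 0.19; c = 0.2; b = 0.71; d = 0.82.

~c: Gödel ¬ of 0.2 = 0 (operand ≠ 0)
(~c \/ c) = max(0, 0.2) = 0.2
(b /\ c) = min(0.71, 0.2) = 0.2
((b /\ c) -> b): 0.2 ≤ 0.71, so result = 1
((~c \/ c) /\ ((b /\ c) -> b)) = min(0.2, 1) = 0.2
~((~c \/ c) /\ ((b /\ c) -> b)): Gödel ¬ of 0.2 = 0 (operand ≠ 0)
~a: Gödel ¬ of 0.19 = 0 (operand ≠ 0)
(c /\ ~a) = min(0.2, 0) = 0
~b: Gödel ¬ of 0.71 = 0 (operand ≠ 0)
(~b /\ a) = min(0, 0.19) = 0
~b: Gödel ¬ of 0.71 = 0 (operand ≠ 0)
~~b: Gödel ¬ of 0 = 1 (operand is 0)
(d \/ b) = max(0.82, 0.71) = 0.82
((d \/ b) \/ b) = max(0.82, 0.71) = 0.82
(~~b /\ ((d \/ b) \/ b)) = min(1, 0.82) = 0.82
((~b /\ a) -> (~~b /\ ((d \/ b) \/ b))): 0 ≤ 0.82, so result = 1
(((~b /\ a) -> (~~b /\ ((d \/ b) \/ b))) -> a): 1 > 0.19, so result = 0.19
((c /\ ~a) \/ (((~b /\ a) -> (~~b /\ ((d \/ b) \/ b))) -> a)) = max(0, 0.19) = 0.19
(~((~c \/ c) /\ ((b /\ c) -> b)) \/ ((c /\ ~a) \/ (((~b /\ a) -> (~~b /\ ((d \/ b) \/ b))) -> a))) = max(0, 0.19) = 0.19

0.19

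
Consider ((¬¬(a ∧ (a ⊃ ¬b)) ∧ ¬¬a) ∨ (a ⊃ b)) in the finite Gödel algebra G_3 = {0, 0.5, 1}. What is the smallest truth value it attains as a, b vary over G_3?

The minimum is attained at a = 1, b = 0.5:
  ¬b: Gödel ¬ of 0.5 = 0 (operand ≠ 0)
  (a ⊃ ¬b): 1 > 0, so result = 0
  (a ∧ (a ⊃ ¬b)) = min(1, 0) = 0
  ¬(a ∧ (a ⊃ ¬b)): Gödel ¬ of 0 = 1 (operand is 0)
  ¬¬(a ∧ (a ⊃ ¬b)): Gödel ¬ of 1 = 0 (operand ≠ 0)
  ¬a: Gödel ¬ of 1 = 0 (operand ≠ 0)
  ¬¬a: Gödel ¬ of 0 = 1 (operand is 0)
  (¬¬(a ∧ (a ⊃ ¬b)) ∧ ¬¬a) = min(0, 1) = 0
  (a ⊃ b): 1 > 0.5, so result = 0.5
  ((¬¬(a ∧ (a ⊃ ¬b)) ∧ ¬¬a) ∨ (a ⊃ b)) = max(0, 0.5) = 0.5
Checking all 9 assignments confirms none give a value below 0.50.

0.50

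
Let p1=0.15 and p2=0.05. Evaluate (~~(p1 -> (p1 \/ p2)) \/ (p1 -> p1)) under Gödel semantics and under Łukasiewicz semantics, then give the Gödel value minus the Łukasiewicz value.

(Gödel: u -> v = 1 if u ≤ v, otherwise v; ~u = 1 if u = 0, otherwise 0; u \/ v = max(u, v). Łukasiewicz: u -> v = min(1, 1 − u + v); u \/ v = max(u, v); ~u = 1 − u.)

0.00

Gödel evaluation:
  (p1 \/ p2) = max(0.15, 0.05) = 0.15
  (p1 -> (p1 \/ p2)): 0.15 ≤ 0.15, so result = 1
  ~(p1 -> (p1 \/ p2)): Gödel ¬ of 1 = 0 (operand ≠ 0)
  ~~(p1 -> (p1 \/ p2)): Gödel ¬ of 0 = 1 (operand is 0)
  (p1 -> p1): 0.15 ≤ 0.15, so result = 1
  (~~(p1 -> (p1 \/ p2)) \/ (p1 -> p1)) = max(1, 1) = 1
  Gödel value = 1
Łukasiewicz evaluation:
  (p1 \/ p2) = max(0.15, 0.05) = 0.15
  (p1 -> (p1 \/ p2)): min(1, 1 − 0.15 + 0.15) = 1
  ~(p1 -> (p1 \/ p2)): Łukasiewicz ¬ gives 1 − 1 = 0
  ~~(p1 -> (p1 \/ p2)): Łukasiewicz ¬ gives 1 − 0 = 1
  (p1 -> p1): min(1, 1 − 0.15 + 0.15) = 1
  (~~(p1 -> (p1 \/ p2)) \/ (p1 -> p1)) = max(1, 1) = 1
  Łukasiewicz value = 1
Difference: 1 − 1 = 0.00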